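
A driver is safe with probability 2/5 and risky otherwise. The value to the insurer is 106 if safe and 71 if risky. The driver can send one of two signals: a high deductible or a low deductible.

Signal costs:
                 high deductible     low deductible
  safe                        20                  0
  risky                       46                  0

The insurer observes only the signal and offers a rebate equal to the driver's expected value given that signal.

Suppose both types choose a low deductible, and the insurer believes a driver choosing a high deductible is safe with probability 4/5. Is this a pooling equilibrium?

At the pooled signal (low deductible) the insurer holds the prior 2/5 and pays 2/5·106 + 3/5·71 = 85. Off-path (high deductible) belief 4/5 gives 4/5·106 + 1/5·71 = 99.
Safe: low deductible gives 85 − 0 = 85; high deductible gives 99 − 20 = 79. Stays. ✓
Risky: low deductible gives 85 − 0 = 85; high deductible gives 99 − 46 = 53. Stays. ✓

Yes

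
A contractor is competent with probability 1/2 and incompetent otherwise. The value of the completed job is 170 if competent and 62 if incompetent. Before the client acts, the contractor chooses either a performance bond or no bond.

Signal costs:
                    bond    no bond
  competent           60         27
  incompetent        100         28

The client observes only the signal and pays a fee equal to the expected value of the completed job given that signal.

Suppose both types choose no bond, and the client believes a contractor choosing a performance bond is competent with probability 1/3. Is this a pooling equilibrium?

Yes

At the pooled signal (no bond) the client holds the prior 1/2 and pays 1/2·170 + 1/2·62 = 116. Off-path (bond) belief 1/3 gives 1/3·170 + 2/3·62 = 98.
Competent: no bond gives 116 − 27 = 89; bond gives 98 − 60 = 38. Stays. ✓
Incompetent: no bond gives 116 − 28 = 88; bond gives 98 − 100 = -2. Stays. ✓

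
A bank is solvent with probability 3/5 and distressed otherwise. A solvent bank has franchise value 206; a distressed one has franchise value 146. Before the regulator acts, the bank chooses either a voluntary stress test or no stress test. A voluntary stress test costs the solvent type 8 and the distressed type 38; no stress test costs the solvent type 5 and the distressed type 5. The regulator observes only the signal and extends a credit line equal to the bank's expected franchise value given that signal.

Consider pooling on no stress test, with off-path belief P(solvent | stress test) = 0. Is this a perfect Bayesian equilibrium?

At the pooled signal (no stress test) the regulator holds the prior 3/5 and pays 3/5·206 + 2/5·146 = 182. Off-path (stress test) belief 0 gives 0·206 + 1·146 = 146.
Solvent: no stress test gives 182 − 5 = 177; stress test gives 146 − 8 = 138. Stays. ✓
Distressed: no stress test gives 182 − 5 = 177; stress test gives 146 − 38 = 108. Stays. ✓

Yes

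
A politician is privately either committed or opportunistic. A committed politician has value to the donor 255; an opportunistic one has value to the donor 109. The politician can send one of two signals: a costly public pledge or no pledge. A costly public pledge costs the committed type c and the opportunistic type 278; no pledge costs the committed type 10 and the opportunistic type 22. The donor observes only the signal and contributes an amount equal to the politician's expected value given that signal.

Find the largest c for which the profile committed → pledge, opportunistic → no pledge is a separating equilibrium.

Under separation: pledge → committed (pays 255); no pledge → opportunistic (pays 109).
Opportunistic: 109 − 22 = 87 ≥ 255 − 278 = -23. Holds regardless of c. ✓
Committed: 255 − c ≥ 109 − 10, so c ≤ 255 − 99 = 156.

156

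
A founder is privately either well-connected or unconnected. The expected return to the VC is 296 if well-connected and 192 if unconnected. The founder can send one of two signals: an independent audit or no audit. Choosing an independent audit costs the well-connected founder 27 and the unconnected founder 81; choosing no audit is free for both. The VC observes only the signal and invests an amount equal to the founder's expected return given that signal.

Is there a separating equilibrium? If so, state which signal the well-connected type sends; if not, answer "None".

None

Try well-connected → audit, unconnected → no audit:
  If types separate, audit earns payment 296 and no audit earns 192.
  Well-connected: audit gives 296 − 27 = 269; no audit gives 192 − 0 = 192. No deviation. ✓
  Unconnected: no audit gives 192 − 0 = 192; audit gives 296 − 81 = 215. Would deviate. ✗
Try well-connected → no audit, unconnected → audit:
  If types separate, no audit earns payment 296 and audit earns 192.
  Well-connected: no audit gives 296 − 0 = 296; audit gives 192 − 27 = 165. No deviation. ✓
  Unconnected: audit gives 192 − 81 = 111; no audit gives 296 − 0 = 296. Would deviate. ✗
Neither assignment is incentive-compatible.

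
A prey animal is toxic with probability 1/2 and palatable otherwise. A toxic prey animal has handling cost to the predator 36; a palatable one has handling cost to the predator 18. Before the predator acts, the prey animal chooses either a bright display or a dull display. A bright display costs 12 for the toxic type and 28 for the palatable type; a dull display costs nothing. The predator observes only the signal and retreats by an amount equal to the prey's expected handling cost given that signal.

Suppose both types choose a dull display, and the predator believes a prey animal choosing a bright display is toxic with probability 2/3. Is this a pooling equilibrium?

Yes

At the pooled signal (dull display) the predator holds the prior 1/2 and pays 1/2·36 + 1/2·18 = 27. Off-path (bright display) belief 2/3 gives 2/3·36 + 1/3·18 = 30.
Toxic: dull display gives 27 − 0 = 27; bright display gives 30 − 12 = 18. Stays. ✓
Palatable: dull display gives 27 − 0 = 27; bright display gives 30 − 28 = 2. Stays. ✓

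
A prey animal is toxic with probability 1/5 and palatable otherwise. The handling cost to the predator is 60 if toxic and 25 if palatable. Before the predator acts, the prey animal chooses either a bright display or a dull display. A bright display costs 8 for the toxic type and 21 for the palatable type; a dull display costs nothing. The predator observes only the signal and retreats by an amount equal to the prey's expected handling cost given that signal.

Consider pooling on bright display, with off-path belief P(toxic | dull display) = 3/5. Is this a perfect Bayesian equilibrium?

At the pooled signal (bright display) the predator holds the prior 1/5 and pays 1/5·60 + 4/5·25 = 32. Off-path (dull display) belief 3/5 gives 3/5·60 + 2/5·25 = 46.
Toxic: bright display gives 32 − 8 = 24; dull display gives 46 − 0 = 46. Deviates. ✗
Palatable: bright display gives 32 − 21 = 11; dull display gives 46 − 0 = 46. Deviates. ✗

No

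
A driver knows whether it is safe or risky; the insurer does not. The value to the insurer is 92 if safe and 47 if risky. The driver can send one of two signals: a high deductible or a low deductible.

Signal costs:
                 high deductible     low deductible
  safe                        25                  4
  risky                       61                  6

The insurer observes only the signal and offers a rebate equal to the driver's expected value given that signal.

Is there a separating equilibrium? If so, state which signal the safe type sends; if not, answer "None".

Try safe → high deductible, risky → low deductible:
  Under separation the insurer infers type exactly: high deductible → safe (pays 92), low deductible → risky (pays 47).
  Safe: high deductible gives 92 − 25 = 67; low deductible gives 47 − 4 = 43. No deviation. ✓
  Risky: low deductible gives 47 − 6 = 41; high deductible gives 92 − 61 = 31. No deviation. ✓
Both hold — the safe type sends high deductible.

high deductible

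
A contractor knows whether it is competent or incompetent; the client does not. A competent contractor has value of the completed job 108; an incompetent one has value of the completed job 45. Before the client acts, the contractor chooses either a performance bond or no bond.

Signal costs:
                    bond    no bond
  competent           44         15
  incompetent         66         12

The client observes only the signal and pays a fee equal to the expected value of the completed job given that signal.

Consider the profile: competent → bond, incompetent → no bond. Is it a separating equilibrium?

If types separate, bond earns payment 108 and no bond earns 45.
Competent: bond gives 108 − 44 = 64; no bond gives 45 − 15 = 30. No deviation. ✓
Incompetent: no bond gives 45 − 12 = 33; bond gives 108 − 66 = 42. Would deviate. ✗

No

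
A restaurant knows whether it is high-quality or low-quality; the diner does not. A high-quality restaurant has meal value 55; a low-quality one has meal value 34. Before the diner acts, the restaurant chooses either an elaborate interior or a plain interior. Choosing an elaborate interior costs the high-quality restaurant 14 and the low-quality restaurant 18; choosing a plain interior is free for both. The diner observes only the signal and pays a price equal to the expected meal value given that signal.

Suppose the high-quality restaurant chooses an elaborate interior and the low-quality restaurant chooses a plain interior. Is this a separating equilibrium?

No

Under separation the diner infers type exactly: elaborate interior → high-quality (pays 55), plain interior → low-quality (pays 34).
High-quality: elaborate interior gives 55 − 14 = 41; plain interior gives 34 − 0 = 34. No deviation. ✓
Low-quality: plain interior gives 34 − 0 = 34; elaborate interior gives 55 − 18 = 37. Would deviate. ✗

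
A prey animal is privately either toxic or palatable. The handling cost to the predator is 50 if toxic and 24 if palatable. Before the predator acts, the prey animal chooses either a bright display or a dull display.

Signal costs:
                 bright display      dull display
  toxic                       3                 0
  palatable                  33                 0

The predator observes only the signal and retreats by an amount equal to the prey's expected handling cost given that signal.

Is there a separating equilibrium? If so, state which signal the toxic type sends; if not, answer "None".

bright display

Try toxic → bright display, palatable → dull display:
  If types separate, bright display earns payment 50 and dull display earns 24.
  Toxic: bright display gives 50 − 3 = 47; dull display gives 24 − 0 = 24. No deviation. ✓
  Palatable: dull display gives 24 − 0 = 24; bright display gives 50 − 33 = 17. No deviation. ✓
Both hold — the toxic type sends bright display.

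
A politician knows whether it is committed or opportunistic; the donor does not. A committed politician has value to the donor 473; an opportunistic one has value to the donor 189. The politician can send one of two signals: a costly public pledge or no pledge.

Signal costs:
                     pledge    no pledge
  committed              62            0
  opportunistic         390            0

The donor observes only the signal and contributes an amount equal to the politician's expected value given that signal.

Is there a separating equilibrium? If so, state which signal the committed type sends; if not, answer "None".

Try committed → pledge, opportunistic → no pledge:
  If types separate, pledge earns payment 473 and no pledge earns 189.
  Committed: pledge gives 473 − 62 = 411; no pledge gives 189 − 0 = 189. No deviation. ✓
  Opportunistic: no pledge gives 189 − 0 = 189; pledge gives 473 − 390 = 83. No deviation. ✓
Both hold — the committed type sends pledge.

pledge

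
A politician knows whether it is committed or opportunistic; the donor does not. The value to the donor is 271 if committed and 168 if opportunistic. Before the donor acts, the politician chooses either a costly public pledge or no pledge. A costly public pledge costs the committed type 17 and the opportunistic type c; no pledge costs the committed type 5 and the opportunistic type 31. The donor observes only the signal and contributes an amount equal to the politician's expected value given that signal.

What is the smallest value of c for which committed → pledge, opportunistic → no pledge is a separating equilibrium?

134

Under separation: pledge → committed (pays 271); no pledge → opportunistic (pays 168).
Committed: 271 − 17 = 254 ≥ 168 − 5 = 163. Holds regardless of c. ✓
Opportunistic: 168 − 31 ≥ 271 − c, so c ≥ 271 − 137 = 134.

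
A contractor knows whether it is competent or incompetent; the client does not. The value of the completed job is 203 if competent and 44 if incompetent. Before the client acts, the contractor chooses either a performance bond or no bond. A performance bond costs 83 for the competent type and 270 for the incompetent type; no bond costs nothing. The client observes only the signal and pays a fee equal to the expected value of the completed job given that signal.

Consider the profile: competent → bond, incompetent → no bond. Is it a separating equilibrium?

Yes

Under separation the client infers type exactly: bond → competent (pays 203), no bond → incompetent (pays 44).
Competent: bond gives 203 − 83 = 120; no bond gives 44 − 0 = 44. No deviation. ✓
Incompetent: no bond gives 44 − 0 = 44; bond gives 203 − 270 = -67. No deviation. ✓
Neither type gains from mimicking the other.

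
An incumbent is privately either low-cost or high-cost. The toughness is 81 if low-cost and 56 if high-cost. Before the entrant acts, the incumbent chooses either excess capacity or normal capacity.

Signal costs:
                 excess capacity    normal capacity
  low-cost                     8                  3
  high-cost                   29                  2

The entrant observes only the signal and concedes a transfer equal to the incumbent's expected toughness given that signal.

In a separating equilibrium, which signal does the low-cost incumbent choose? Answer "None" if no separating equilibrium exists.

Try low-cost → excess capacity, high-cost → normal capacity:
  If types separate, excess capacity earns payment 81 and normal capacity earns 56.
  Low-cost: excess capacity gives 81 − 8 = 73; normal capacity gives 56 − 3 = 53. No deviation. ✓
  High-cost: normal capacity gives 56 − 2 = 54; excess capacity gives 81 − 29 = 52. No deviation. ✓
Both hold — the low-cost type sends excess capacity.

excess capacity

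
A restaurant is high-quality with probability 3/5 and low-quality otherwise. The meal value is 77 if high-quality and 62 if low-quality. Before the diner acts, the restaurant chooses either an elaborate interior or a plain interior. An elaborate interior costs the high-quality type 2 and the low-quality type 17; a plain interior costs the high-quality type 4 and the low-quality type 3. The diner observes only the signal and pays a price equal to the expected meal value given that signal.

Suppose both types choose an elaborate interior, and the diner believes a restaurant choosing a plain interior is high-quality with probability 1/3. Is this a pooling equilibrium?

At the pooled signal (elaborate interior) the diner holds the prior 3/5 and pays 3/5·77 + 2/5·62 = 71. Off-path (plain interior) belief 1/3 gives 1/3·77 + 2/3·62 = 67.
High-quality: elaborate interior gives 71 − 2 = 69; plain interior gives 67 − 4 = 63. Stays. ✓
Low-quality: elaborate interior gives 71 − 17 = 54; plain interior gives 67 − 3 = 64. Deviates. ✗

No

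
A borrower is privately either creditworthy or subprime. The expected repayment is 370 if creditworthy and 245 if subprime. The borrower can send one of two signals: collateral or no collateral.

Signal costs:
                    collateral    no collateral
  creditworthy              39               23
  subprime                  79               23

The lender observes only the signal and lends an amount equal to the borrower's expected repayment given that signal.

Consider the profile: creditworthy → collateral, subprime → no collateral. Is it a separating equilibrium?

Under separation the lender infers type exactly: collateral → creditworthy (pays 370), no collateral → subprime (pays 245).
Creditworthy: collateral gives 370 − 39 = 331; no collateral gives 245 − 23 = 222. No deviation. ✓
Subprime: no collateral gives 245 − 23 = 222; collateral gives 370 − 79 = 291. Would deviate. ✗

No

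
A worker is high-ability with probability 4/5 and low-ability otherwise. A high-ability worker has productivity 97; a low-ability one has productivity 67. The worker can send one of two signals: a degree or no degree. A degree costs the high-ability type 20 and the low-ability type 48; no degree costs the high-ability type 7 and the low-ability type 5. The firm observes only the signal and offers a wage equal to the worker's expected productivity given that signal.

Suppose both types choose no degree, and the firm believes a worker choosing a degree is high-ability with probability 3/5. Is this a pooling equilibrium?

At the pooled signal (no degree) the firm holds the prior 4/5 and pays 4/5·97 + 1/5·67 = 91. Off-path (degree) belief 3/5 gives 3/5·97 + 2/5·67 = 85.
High-ability: no degree gives 91 − 7 = 84; degree gives 85 − 20 = 65. Stays. ✓
Low-ability: no degree gives 91 − 5 = 86; degree gives 85 − 48 = 37. Stays. ✓

Yes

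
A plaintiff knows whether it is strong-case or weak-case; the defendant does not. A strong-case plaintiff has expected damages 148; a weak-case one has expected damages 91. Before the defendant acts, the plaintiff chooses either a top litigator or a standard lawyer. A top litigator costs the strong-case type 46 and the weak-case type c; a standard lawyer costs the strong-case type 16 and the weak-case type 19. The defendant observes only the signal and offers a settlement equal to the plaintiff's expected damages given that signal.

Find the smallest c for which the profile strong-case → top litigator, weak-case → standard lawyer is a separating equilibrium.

76

Under separation: top litigator → strong-case (pays 148); standard lawyer → weak-case (pays 91).
Strong-case: 148 − 46 = 102 ≥ 91 − 16 = 75. Holds regardless of c. ✓
Weak-case: 91 − 19 ≥ 148 − c, so c ≥ 148 − 72 = 76.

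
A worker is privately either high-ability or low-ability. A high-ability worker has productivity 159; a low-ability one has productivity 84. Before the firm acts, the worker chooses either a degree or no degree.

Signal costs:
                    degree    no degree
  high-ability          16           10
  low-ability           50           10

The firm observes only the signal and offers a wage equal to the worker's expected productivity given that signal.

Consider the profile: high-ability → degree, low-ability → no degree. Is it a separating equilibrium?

If types separate, degree earns payment 159 and no degree earns 84.
High-ability: degree gives 159 − 16 = 143; no degree gives 84 − 10 = 74. No deviation. ✓
Low-ability: no degree gives 84 − 10 = 74; degree gives 159 − 50 = 109. Would deviate. ✗

No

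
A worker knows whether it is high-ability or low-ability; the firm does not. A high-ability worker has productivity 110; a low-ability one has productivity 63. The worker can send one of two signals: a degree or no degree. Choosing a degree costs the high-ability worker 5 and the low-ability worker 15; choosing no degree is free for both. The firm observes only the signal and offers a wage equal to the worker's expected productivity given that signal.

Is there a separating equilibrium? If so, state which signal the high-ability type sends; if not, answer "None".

None

Try high-ability → degree, low-ability → no degree:
  Under separation the firm infers type exactly: degree → high-ability (pays 110), no degree → low-ability (pays 63).
  High-ability: degree gives 110 − 5 = 105; no degree gives 63 − 0 = 63. No deviation. ✓
  Low-ability: no degree gives 63 − 0 = 63; degree gives 110 − 15 = 95. Would deviate. ✗
Try high-ability → no degree, low-ability → degree:
  Under separation the firm infers type exactly: no degree → high-ability (pays 110), degree → low-ability (pays 63).
  High-ability: no degree gives 110 − 0 = 110; degree gives 63 − 5 = 58. No deviation. ✓
  Low-ability: degree gives 63 − 15 = 48; no degree gives 110 − 0 = 110. Would deviate. ✗
Neither assignment is incentive-compatible.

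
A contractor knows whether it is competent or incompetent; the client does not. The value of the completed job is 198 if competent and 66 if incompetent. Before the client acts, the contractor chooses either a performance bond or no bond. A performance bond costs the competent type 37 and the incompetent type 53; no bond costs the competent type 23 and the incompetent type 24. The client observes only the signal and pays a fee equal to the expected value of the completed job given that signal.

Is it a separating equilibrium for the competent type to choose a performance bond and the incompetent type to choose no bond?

If types separate, bond earns payment 198 and no bond earns 66.
Competent: bond gives 198 − 37 = 161; no bond gives 66 − 23 = 43. No deviation. ✓
Incompetent: no bond gives 66 − 24 = 42; bond gives 198 − 53 = 145. Would deviate. ✗

No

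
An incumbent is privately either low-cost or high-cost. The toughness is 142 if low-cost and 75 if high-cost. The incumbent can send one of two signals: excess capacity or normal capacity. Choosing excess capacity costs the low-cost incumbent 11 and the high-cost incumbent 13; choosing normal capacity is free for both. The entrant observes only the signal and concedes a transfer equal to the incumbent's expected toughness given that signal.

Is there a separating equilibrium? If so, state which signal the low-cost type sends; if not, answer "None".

Try low-cost → excess capacity, high-cost → normal capacity:
  Under separation the entrant infers type exactly: excess capacity → low-cost (pays 142), normal capacity → high-cost (pays 75).
  Low-cost: excess capacity gives 142 − 11 = 131; normal capacity gives 75 − 0 = 75. No deviation. ✓
  High-cost: normal capacity gives 75 − 0 = 75; excess capacity gives 142 − 13 = 129. Would deviate. ✗
Try low-cost → normal capacity, high-cost → excess capacity:
  Under separation the entrant infers type exactly: normal capacity → low-cost (pays 142), excess capacity → high-cost (pays 75).
  Low-cost: normal capacity gives 142 − 0 = 142; excess capacity gives 75 − 11 = 64. No deviation. ✓
  High-cost: excess capacity gives 75 − 13 = 62; normal capacity gives 142 − 0 = 142. Would deviate. ✗
Neither assignment is incentive-compatible.

None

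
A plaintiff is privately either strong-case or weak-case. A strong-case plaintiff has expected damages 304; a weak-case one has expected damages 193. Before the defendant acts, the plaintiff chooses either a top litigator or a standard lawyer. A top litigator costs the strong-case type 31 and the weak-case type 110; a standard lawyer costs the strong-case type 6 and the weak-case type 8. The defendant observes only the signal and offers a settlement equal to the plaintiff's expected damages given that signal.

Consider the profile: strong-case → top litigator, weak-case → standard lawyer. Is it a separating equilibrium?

No

If types separate, top litigator earns payment 304 and standard lawyer earns 193.
Strong-case: top litigator gives 304 − 31 = 273; standard lawyer gives 193 − 6 = 187. No deviation. ✓
Weak-case: standard lawyer gives 193 − 8 = 185; top litigator gives 304 − 110 = 194. Would deviate. ✗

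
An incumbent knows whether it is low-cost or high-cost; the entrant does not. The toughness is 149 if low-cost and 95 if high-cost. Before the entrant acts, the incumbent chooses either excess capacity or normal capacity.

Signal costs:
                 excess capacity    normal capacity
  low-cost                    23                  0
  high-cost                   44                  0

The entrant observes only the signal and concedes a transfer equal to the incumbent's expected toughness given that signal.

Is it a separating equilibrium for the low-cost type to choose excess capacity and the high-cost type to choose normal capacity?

Under separation the entrant infers type exactly: excess capacity → low-cost (pays 149), normal capacity → high-cost (pays 95).
Low-cost: excess capacity gives 149 − 23 = 126; normal capacity gives 95 − 0 = 95. No deviation. ✓
High-cost: normal capacity gives 95 − 0 = 95; excess capacity gives 149 − 44 = 105. Would deviate. ✗

No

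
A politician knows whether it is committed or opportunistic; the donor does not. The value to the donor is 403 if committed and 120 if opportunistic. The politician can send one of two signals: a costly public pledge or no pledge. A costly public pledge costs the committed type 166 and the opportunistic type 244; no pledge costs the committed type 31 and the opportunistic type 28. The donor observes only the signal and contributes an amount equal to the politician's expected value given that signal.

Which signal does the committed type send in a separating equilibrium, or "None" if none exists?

None

Try committed → pledge, opportunistic → no pledge:
  Under separation the donor infers type exactly: pledge → committed (pays 403), no pledge → opportunistic (pays 120).
  Committed: pledge gives 403 − 166 = 237; no pledge gives 120 − 31 = 89. No deviation. ✓
  Opportunistic: no pledge gives 120 − 28 = 92; pledge gives 403 − 244 = 159. Would deviate. ✗
Try committed → no pledge, opportunistic → pledge:
  Under separation the donor infers type exactly: no pledge → committed (pays 403), pledge → opportunistic (pays 120).
  Committed: no pledge gives 403 − 31 = 372; pledge gives 120 − 166 = -46. No deviation. ✓
  Opportunistic: pledge gives 120 − 244 = -124; no pledge gives 403 − 28 = 375. Would deviate. ✗
Neither assignment is incentive-compatible.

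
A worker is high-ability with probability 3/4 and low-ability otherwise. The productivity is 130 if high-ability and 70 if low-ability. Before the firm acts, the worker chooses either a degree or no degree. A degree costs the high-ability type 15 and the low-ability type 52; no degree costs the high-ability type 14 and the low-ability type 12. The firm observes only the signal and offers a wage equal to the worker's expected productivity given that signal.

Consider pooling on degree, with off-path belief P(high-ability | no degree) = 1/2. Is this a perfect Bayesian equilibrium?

No

At the pooled signal (degree) the firm holds the prior 3/4 and pays 3/4·130 + 1/4·70 = 115. Off-path (no degree) belief 1/2 gives 1/2·130 + 1/2·70 = 100.
High-ability: degree gives 115 − 15 = 100; no degree gives 100 − 14 = 86. Stays. ✓
Low-ability: degree gives 115 − 52 = 63; no degree gives 100 − 12 = 88. Deviates. ✗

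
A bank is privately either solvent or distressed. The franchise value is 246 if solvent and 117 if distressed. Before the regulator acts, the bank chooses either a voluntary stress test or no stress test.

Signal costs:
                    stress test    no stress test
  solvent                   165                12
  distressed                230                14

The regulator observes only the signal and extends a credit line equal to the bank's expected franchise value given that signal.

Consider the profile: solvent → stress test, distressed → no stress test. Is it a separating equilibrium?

If types separate, stress test earns payment 246 and no stress test earns 117.
Solvent: stress test gives 246 − 165 = 81; no stress test gives 117 − 12 = 105. Would deviate. ✗
Distressed: no stress test gives 117 − 14 = 103; stress test gives 246 − 230 = 16. No deviation. ✓

No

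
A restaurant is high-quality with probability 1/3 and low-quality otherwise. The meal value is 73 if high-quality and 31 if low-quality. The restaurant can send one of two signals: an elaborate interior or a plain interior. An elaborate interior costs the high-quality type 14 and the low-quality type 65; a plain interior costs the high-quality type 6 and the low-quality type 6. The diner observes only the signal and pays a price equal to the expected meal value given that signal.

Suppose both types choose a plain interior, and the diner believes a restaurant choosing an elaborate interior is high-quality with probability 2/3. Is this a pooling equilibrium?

On the equilibrium path (plain interior) the diner holds the prior 1/3 and pays 1/3·73 + 2/3·31 = 45. Off-path (elaborate interior) belief 2/3 gives 2/3·73 + 1/3·31 = 59.
High-quality: plain interior gives 45 − 6 = 39; elaborate interior gives 59 − 14 = 45. Deviates. ✗
Low-quality: plain interior gives 45 − 6 = 39; elaborate interior gives 59 − 65 = -6. Stays. ✓

No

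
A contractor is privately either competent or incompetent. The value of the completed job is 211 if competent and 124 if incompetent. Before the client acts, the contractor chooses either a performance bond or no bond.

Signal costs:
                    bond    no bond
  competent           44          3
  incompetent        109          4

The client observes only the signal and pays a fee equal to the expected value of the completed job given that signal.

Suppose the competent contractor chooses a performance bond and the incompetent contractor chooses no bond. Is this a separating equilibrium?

If types separate, bond earns payment 211 and no bond earns 124.
Competent: bond gives 211 − 44 = 167; no bond gives 124 − 3 = 121. No deviation. ✓
Incompetent: no bond gives 124 − 4 = 120; bond gives 211 − 109 = 102. No deviation. ✓
Neither type gains from mimicking the other.

Yes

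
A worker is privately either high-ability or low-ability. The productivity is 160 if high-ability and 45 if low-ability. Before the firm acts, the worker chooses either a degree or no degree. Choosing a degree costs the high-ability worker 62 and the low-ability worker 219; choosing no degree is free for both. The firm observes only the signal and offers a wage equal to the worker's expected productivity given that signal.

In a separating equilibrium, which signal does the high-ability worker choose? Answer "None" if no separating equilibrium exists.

degree

Try high-ability → degree, low-ability → no degree:
  If types separate, degree earns payment 160 and no degree earns 45.
  High-ability: degree gives 160 − 62 = 98; no degree gives 45 − 0 = 45. No deviation. ✓
  Low-ability: no degree gives 45 − 0 = 45; degree gives 160 − 219 = -59. No deviation. ✓
Both hold — the high-ability type sends degree.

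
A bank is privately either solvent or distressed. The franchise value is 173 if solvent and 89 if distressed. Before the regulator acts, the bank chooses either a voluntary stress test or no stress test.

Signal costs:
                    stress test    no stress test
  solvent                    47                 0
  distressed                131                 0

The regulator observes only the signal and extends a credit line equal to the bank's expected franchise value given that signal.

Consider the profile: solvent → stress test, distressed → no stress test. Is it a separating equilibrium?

Under separation the regulator infers type exactly: stress test → solvent (pays 173), no stress test → distressed (pays 89).
Solvent: stress test gives 173 − 47 = 126; no stress test gives 89 − 0 = 89. No deviation. ✓
Distressed: no stress test gives 89 − 0 = 89; stress test gives 173 − 131 = 42. No deviation. ✓
Neither type gains from mimicking the other.

Yes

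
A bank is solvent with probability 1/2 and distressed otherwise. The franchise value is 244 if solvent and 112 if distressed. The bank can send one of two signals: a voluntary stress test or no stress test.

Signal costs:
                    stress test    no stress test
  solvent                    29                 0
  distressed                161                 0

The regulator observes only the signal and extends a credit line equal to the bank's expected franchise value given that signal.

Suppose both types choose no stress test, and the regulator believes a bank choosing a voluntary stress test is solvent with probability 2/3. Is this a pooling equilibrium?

On the equilibrium path (no stress test) the regulator holds the prior 1/2 and pays 1/2·244 + 1/2·112 = 178. Off-path (stress test) belief 2/3 gives 2/3·244 + 1/3·112 = 200.
Solvent: no stress test gives 178 − 0 = 178; stress test gives 200 − 29 = 171. Stays. ✓
Distressed: no stress test gives 178 − 0 = 178; stress test gives 200 − 161 = 39. Stays. ✓
Beliefs are Bayes-consistent on-path and both types best-respond.

Yes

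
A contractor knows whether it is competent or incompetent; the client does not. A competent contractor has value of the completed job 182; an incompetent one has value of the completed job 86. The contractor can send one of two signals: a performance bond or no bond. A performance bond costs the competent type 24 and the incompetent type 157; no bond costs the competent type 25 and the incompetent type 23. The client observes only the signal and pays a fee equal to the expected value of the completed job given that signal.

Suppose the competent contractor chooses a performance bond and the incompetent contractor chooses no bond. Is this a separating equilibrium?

Yes

Under separation the client infers type exactly: bond → competent (pays 182), no bond → incompetent (pays 86).
Competent: bond gives 182 − 24 = 158; no bond gives 86 − 25 = 61. No deviation. ✓
Incompetent: no bond gives 86 − 23 = 63; bond gives 182 − 157 = 25. No deviation. ✓
Neither type gains from mimicking the other.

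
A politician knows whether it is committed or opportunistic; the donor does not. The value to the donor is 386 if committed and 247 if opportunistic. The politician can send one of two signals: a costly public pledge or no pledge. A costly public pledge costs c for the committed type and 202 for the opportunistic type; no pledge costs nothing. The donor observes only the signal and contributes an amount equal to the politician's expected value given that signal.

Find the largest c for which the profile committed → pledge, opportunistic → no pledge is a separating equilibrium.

Under separation: pledge → committed (pays 386); no pledge → opportunistic (pays 247).
Opportunistic: 247 − 0 = 247 ≥ 386 − 202 = 184. Holds regardless of c. ✓
Committed: 386 − c ≥ 247 − 0, so c ≤ 386 − 247 = 139.

139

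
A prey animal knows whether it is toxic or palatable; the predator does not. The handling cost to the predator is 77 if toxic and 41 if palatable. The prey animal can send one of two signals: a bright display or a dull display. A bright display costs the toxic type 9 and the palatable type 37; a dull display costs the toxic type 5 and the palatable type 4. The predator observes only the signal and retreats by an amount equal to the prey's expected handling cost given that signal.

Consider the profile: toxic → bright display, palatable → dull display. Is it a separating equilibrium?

No

If types separate, bright display earns payment 77 and dull display earns 41.
Toxic: bright display gives 77 − 9 = 68; dull display gives 41 − 5 = 36. No deviation. ✓
Palatable: dull display gives 41 − 4 = 37; bright display gives 77 − 37 = 40. Would deviate. ✗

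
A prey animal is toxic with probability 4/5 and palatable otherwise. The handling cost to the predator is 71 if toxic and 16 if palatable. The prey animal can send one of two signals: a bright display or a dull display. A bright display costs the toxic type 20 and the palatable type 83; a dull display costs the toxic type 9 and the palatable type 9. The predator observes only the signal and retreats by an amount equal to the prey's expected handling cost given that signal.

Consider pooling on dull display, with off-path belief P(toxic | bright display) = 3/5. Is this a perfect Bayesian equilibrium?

On the equilibrium path (dull display) the predator holds the prior 4/5 and pays 4/5·71 + 1/5·16 = 60. Off-path (bright display) belief 3/5 gives 3/5·71 + 2/5·16 = 49.
Toxic: dull display gives 60 − 9 = 51; bright display gives 49 − 20 = 29. Stays. ✓
Palatable: dull display gives 60 − 9 = 51; bright display gives 49 − 83 = -34. Stays. ✓
Beliefs are Bayes-consistent on-path and both types best-respond.

Yes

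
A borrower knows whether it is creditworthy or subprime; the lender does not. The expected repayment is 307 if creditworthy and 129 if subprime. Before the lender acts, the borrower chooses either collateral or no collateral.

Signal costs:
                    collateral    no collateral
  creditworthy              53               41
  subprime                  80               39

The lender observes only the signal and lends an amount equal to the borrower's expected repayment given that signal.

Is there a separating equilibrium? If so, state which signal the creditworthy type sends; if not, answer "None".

None

Try creditworthy → collateral, subprime → no collateral:
  Under separation the lender infers type exactly: collateral → creditworthy (pays 307), no collateral → subprime (pays 129).
  Creditworthy: collateral gives 307 − 53 = 254; no collateral gives 129 − 41 = 88. No deviation. ✓
  Subprime: no collateral gives 129 − 39 = 90; collateral gives 307 − 80 = 227. Would deviate. ✗
Try creditworthy → no collateral, subprime → collateral:
  Under separation the lender infers type exactly: no collateral → creditworthy (pays 307), collateral → subprime (pays 129).
  Creditworthy: no collateral gives 307 − 41 = 266; collateral gives 129 − 53 = 76. No deviation. ✓
  Subprime: collateral gives 129 − 80 = 49; no collateral gives 307 − 39 = 268. Would deviate. ✗
Neither assignment is incentive-compatible.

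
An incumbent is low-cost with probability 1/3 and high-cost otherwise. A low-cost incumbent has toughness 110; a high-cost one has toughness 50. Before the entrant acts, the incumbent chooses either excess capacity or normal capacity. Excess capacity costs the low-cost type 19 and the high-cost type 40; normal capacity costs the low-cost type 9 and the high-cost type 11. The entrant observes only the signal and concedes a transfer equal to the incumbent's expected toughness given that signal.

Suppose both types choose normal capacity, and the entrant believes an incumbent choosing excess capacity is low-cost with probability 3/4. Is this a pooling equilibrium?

On the equilibrium path (normal capacity) the entrant holds the prior 1/3 and pays 1/3·110 + 2/3·50 = 70. Off-path (excess capacity) belief 3/4 gives 3/4·110 + 1/4·50 = 95.
Low-cost: normal capacity gives 70 − 9 = 61; excess capacity gives 95 − 19 = 76. Deviates. ✗
High-cost: normal capacity gives 70 − 11 = 59; excess capacity gives 95 − 40 = 55. Stays. ✓

No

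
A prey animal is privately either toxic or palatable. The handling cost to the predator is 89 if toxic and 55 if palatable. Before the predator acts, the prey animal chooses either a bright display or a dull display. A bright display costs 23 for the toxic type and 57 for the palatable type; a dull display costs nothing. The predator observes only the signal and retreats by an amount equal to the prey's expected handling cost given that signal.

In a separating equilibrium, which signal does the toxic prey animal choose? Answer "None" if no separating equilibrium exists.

bright display

Try toxic → bright display, palatable → dull display:
  If types separate, bright display earns payment 89 and dull display earns 55.
  Toxic: bright display gives 89 − 23 = 66; dull display gives 55 − 0 = 55. No deviation. ✓
  Palatable: dull display gives 55 − 0 = 55; bright display gives 89 − 57 = 32. No deviation. ✓
Both hold — the toxic type sends bright display.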